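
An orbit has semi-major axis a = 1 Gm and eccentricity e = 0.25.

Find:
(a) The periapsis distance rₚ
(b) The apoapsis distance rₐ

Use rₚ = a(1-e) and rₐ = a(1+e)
a = 1 Gm = 1 × 10^9 m
e = 0.25:  1 − e = 0.75,  1 + e = 1.25
(a) rₚ = a(1 − e) = 1 × 10^9 m × 0.75 = 7.5 × 10^8 m ≈ 750 Mm
(b) rₐ = a(1 + e) = 1 × 10^9 m × 1.25 = 1.25 × 10^9 m ≈ 1.25 Gm

Final answer:
(a) rₚ = 750 Mm
(b) rₐ = 1.25 Gm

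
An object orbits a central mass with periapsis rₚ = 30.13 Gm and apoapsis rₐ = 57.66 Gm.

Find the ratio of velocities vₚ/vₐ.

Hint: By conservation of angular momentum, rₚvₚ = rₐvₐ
rₚ = 30.13 Gm = 3.013 × 10^10 m
rₐ = 57.66 Gm = 5.766 × 10^10 m
rₚvₚ = rₐvₐ  ⇒  vₚ/vₐ = rₐ/rₚ
vₚ/vₐ = (5.766 × 10^10) / (3.013 × 10^10) = 1.91371

Final answer: vₚ/vₐ = 1.914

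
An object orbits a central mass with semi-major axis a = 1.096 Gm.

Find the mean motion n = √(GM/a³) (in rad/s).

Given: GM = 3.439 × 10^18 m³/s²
a = 1.096 Gm = 1.096 × 10^9 m
GM = 3.439 × 10^18 m³/s²
a³ = 1.31653 × 10^27 m³
GM/a³ = (3.439 × 10^18) / (1.31653 × 10^27) = 2.61216 × 10^-9 s⁻²
n = √(GM/a³) = 5.11093 × 10^-5 rad/s ≈ 5.111 × 10^-5 rad/s

Final answer: n = 5.111 × 10^-5 rad/s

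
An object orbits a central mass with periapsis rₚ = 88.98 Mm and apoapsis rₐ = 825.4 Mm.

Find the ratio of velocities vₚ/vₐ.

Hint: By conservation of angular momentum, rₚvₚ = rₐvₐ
rₚ = 88.98 Mm = 8.898 × 10^7 m
rₐ = 825.4 Mm = 8.254 × 10^8 m
rₚvₚ = rₐvₐ  ⇒  vₚ/vₐ = rₐ/rₚ
vₚ/vₐ = (8.254 × 10^8) / (8.898 × 10^7) = 9.27624

Final answer: vₚ/vₐ = 9.276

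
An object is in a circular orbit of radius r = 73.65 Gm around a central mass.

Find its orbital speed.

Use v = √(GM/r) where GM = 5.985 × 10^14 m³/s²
r = 73.65 Gm = 7.365 × 10^10 m
GM = 5.985 × 10^14 m³/s²
GM/r = (5.985 × 10^14) / (7.365 × 10^10) = 8126.27 m²/s²
v = √(GM/r) = 90.1458 m/s ≈ 90.15 m/s

Final answer: 90.15 m/s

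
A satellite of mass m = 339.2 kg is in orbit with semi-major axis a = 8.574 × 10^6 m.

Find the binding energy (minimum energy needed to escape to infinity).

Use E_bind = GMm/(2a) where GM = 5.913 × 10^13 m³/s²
a = 8.574 × 10^6 m
GM = 5.913 × 10^13 m³/s²
m = 339.2 kg
GMm = 5.913 × 10^13 × 339.2 = 2.00569 × 10^16 m³·kg/s²
2a = 1.7148 × 10^7 m
E_bind = GMm/(2a) = 1.16963 × 10^9 J ≈ 1.17 GJ

Final answer: 1.17 GJ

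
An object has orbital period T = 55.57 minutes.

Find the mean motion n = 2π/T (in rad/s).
T = 55.57 minutes = 3334.2 s
n = 2π / 3334.2 s = 0.00188447 rad/s ≈ 0.001884 rad/s

Final answer: n = 0.001884 rad/s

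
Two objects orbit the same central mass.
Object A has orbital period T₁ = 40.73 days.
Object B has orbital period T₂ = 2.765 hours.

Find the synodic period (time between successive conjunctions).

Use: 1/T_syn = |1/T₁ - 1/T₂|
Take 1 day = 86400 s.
T₁ = 40.73 days = 3.51907 × 10^6 s
T₂ = 2.765 hours = 9954 s
1/T₁ = 2.84166 × 10^-7 s⁻¹
1/T₂ = 0.000100462 s⁻¹
|1/T₁ − 1/T₂| = 0.000100178 s⁻¹
T_syn = 1 / |1/T₁ − 1/T₂| = 9982.24 s ≈ 2.773 hours

Final answer: T_syn = 2.773 hours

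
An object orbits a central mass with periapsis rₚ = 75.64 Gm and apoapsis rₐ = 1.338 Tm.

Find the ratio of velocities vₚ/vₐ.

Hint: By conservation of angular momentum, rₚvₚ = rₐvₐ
rₚ = 75.64 Gm = 7.564 × 10^10 m
rₐ = 1.338 Tm = 1.338 × 10^12 m
rₚvₚ = rₐvₐ  ⇒  vₚ/vₐ = rₐ/rₚ
vₚ/vₐ = (1.338 × 10^12) / (7.564 × 10^10) = 17.6891

Final answer: vₚ/vₐ = 17.69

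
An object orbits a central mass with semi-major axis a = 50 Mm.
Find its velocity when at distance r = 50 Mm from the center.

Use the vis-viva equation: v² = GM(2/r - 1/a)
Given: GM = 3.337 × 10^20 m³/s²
a = 50 Mm = 5 × 10^7 m
r = 50 Mm = 5 × 10^7 m
GM = 3.337 × 10^20 m³/s²
2/r − 1/a = 4 × 10^-8 − 2 × 10^-8 = 2 × 10^-8 m⁻¹
v² = GM (2/r − 1/a) = 6.674 × 10^12 m²/s²
v = 2.58341 × 10^6 m/s ≈ 2583 km/s

Final answer: 2583 km/s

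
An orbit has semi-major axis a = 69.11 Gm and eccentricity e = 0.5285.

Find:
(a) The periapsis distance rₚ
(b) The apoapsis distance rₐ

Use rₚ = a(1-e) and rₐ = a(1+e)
a = 69.11 Gm = 6.911 × 10^10 m
e = 0.5285:  1 − e = 0.4715,  1 + e = 1.5285
(a) rₚ = a(1 − e) = 6.911 × 10^10 m × 0.4715 = 3.25854 × 10^10 m ≈ 32.59 Gm
(b) rₐ = a(1 + e) = 6.911 × 10^10 m × 1.5285 = 1.05635 × 10^11 m ≈ 105.6 Gm

Final answer:
(a) rₚ = 32.59 Gm
(b) rₐ = 105.6 Gm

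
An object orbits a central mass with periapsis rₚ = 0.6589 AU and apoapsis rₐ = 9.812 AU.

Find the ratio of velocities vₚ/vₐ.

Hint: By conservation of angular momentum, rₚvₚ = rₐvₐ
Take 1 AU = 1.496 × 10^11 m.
rₚ = 0.6589 AU = 9.85714 × 10^10 m
rₐ = 9.812 AU = 1.46788 × 10^12 m
rₚvₚ = rₐvₐ  ⇒  vₚ/vₐ = rₐ/rₚ
vₚ/vₐ = (1.46788 × 10^12) / (9.85714 × 10^10) = 14.8915

Final answer: vₚ/vₐ = 14.89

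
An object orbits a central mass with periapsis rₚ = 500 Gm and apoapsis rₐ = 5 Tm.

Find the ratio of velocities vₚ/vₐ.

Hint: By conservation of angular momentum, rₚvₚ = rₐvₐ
rₚ = 500 Gm = 5 × 10^11 m
rₐ = 5 Tm = 5 × 10^12 m
rₚvₚ = rₐvₐ  ⇒  vₚ/vₐ = rₐ/rₚ
vₚ/vₐ = (5 × 10^12) / (5 × 10^11) = 10

Final answer: vₚ/vₐ = 10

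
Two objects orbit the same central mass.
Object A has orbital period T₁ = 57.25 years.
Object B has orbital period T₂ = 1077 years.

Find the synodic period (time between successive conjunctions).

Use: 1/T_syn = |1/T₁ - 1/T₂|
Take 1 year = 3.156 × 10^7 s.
T₁ = 57.25 years = 1.80681 × 10^9 s
T₂ = 1077 years = 3.39901 × 10^10 s
1/T₁ = 5.53462 × 10^-10 s⁻¹
1/T₂ = 2.94203 × 10^-11 s⁻¹
|1/T₁ − 1/T₂| = 5.24041 × 10^-10 s⁻¹
T_syn = 1 / |1/T₁ − 1/T₂| = 1.90825 × 10^9 s ≈ 60.46 years

Final answer: T_syn = 60.46 years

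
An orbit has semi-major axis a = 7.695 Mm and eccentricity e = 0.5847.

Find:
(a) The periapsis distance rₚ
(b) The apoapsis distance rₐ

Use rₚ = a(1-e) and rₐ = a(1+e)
a = 7.695 Mm = 7.695 × 10^6 m
e = 0.5847:  1 − e = 0.4153,  1 + e = 1.5847
(a) rₚ = a(1 − e) = 7.695 × 10^6 m × 0.4153 = 3.19573 × 10^6 m ≈ 3.196 Mm
(b) rₐ = a(1 + e) = 7.695 × 10^6 m × 1.5847 = 1.21943 × 10^7 m ≈ 12.19 Mm

Final answer:
(a) rₚ = 3.196 Mm
(b) rₐ = 12.19 Mm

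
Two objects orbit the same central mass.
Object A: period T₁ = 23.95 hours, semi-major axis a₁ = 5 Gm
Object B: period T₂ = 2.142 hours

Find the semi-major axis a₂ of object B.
T₁ = 23.95 hours = 86220 s
T₂ = 2.142 hours = 7711.2 s
a₁ = 5 Gm = 5 × 10^9 m
Kepler's third law: (T₂/T₁)² = (a₂/a₁)³  ⇒  a₂ = a₁ (T₂/T₁)^(2/3)
T₂/T₁ = 0.0894363
(T₂/T₁)^(2/3) = 0.19999
a₂ = 5 × 10^9 m × 0.19999 = 9.99952 × 10^8 m ≈ 1000 Mm

Final answer: a₂ = 1000 Mm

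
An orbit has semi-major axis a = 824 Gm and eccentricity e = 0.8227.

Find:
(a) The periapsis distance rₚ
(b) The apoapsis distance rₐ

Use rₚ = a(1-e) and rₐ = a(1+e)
a = 824 Gm = 8.24 × 10^11 m
e = 0.8227:  1 − e = 0.1773,  1 + e = 1.8227
(a) rₚ = a(1 − e) = 8.24 × 10^11 m × 0.1773 = 1.46095 × 10^11 m ≈ 146.1 Gm
(b) rₐ = a(1 + e) = 8.24 × 10^11 m × 1.8227 = 1.5019 × 10^12 m ≈ 1.502 Tm

Final answer:
(a) rₚ = 146.1 Gm
(b) rₐ = 1.502 Tm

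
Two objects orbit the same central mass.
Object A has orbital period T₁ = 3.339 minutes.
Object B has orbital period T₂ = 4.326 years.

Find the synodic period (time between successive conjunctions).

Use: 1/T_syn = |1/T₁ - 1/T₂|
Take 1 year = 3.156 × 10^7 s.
T₁ = 3.339 minutes = 200.34 s
T₂ = 4.326 years = 1.36529 × 10^8 s
1/T₁ = 0.00499151 s⁻¹
1/T₂ = 7.32447 × 10^-9 s⁻¹
|1/T₁ − 1/T₂| = 0.00499151 s⁻¹
T_syn = 1 / |1/T₁ − 1/T₂| = 200.34 s ≈ 3.339 minutes

Final answer: T_syn = 3.339 minutes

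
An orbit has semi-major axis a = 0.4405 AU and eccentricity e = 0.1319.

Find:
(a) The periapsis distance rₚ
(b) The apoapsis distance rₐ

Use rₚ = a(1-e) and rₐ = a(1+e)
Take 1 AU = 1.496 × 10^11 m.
a = 0.4405 AU = 6.58988 × 10^10 m
e = 0.1319:  1 − e = 0.8681,  1 + e = 1.1319
(a) rₚ = a(1 − e) = 6.58988 × 10^10 m × 0.8681 = 5.72067 × 10^10 m ≈ 0.3824 AU
(b) rₐ = a(1 + e) = 6.58988 × 10^10 m × 1.1319 = 7.45909 × 10^10 m ≈ 0.4986 AU

Final answer:
(a) rₚ = 0.3824 AU
(b) rₐ = 0.4986 AU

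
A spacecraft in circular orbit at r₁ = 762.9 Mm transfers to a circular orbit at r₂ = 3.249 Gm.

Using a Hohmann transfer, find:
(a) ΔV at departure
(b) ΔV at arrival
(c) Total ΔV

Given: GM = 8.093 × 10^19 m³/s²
r₁ = 762.9 Mm = 7.629 × 10^8 m
r₂ = 3.249 Gm = 3.249 × 10^9 m
GM = 8.093 × 10^19 m³/s²
Transfer ellipse: a_t = (r₁ + r₂)/2 = 2.00595 × 10^9 m
Circular speed at r₁: v₁ = √(GM/r₁) = 325702 m/s
Transfer speed at r₁ (periapsis): v₁ₜ = √(GM(2/r₁ − 1/a_t)) = 414511 m/s
(a) ΔV₁ = v₁ₜ − v₁ = 88808.3 m/s ≈ 88.81 km/s
Circular speed at r₂: v₂ = √(GM/r₂) = 157826 m/s
Transfer speed at r₂ (apoapsis): v₂ₜ = √(GM(2/r₂ − 1/a_t)) = 97331.6 m/s
(b) ΔV₂ = v₂ − v₂ₜ = 60494.9 m/s ≈ 60.49 km/s
(c) ΔV_total = ΔV₁ + ΔV₂ = 149303 m/s ≈ 149.3 km/s

Final answer:
(a) ΔV₁ = 88.81 km/s
(b) ΔV₂ = 60.49 km/s
(c) ΔV_total = 149.3 km/s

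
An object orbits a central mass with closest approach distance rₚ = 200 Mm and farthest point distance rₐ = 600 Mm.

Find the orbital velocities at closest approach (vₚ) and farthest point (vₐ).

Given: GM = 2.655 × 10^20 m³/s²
rₚ = 200 Mm = 2 × 10^8 m
rₐ = 600 Mm = 6 × 10^8 m
GM = 2.655 × 10^20 m³/s²
a = (rₚ + rₐ)/2 = 4 × 10^8 m
Vis-viva: v² = GM (2/r − 1/a)
vₚ² = 2.655 × 10^20 × (1 × 10^-8 − 2.5 × 10^-9) = 1.99125 × 10^12 m²/s²
vₚ = 1.41112 × 10^6 m/s ≈ 1411 km/s
vₐ² = 2.655 × 10^20 × (3.33333 × 10^-9 − 2.5 × 10^-9) = 2.2125 × 10^11 m²/s²
vₐ = 470372 m/s ≈ 470.4 km/s

Final answer: vₚ = 1411 km/s, vₐ = 470.4 km/s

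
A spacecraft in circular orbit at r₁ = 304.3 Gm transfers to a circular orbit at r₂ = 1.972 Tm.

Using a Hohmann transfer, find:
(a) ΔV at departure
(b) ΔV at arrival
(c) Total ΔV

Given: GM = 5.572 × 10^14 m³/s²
r₁ = 304.3 Gm = 3.043 × 10^11 m
r₂ = 1.972 Tm = 1.972 × 10^12 m
GM = 5.572 × 10^14 m³/s²
Transfer ellipse: a_t = (r₁ + r₂)/2 = 1.13815 × 10^12 m
Circular speed at r₁: v₁ = √(GM/r₁) = 42.7912 m/s
Transfer speed at r₁ (periapsis): v₁ₜ = √(GM(2/r₁ − 1/a_t)) = 56.3259 m/s
(a) ΔV₁ = v₁ₜ − v₁ = 13.5347 m/s ≈ 13.53 m/s
Circular speed at r₂: v₂ = √(GM/r₂) = 16.8094 m/s
Transfer speed at r₂ (apoapsis): v₂ₜ = √(GM(2/r₂ − 1/a_t)) = 8.69167 m/s
(b) ΔV₂ = v₂ − v₂ₜ = 8.11772 m/s ≈ 8.118 m/s
(c) ΔV_total = ΔV₁ + ΔV₂ = 21.6524 m/s ≈ 21.65 m/s

Final answer:
(a) ΔV₁ = 13.53 m/s
(b) ΔV₂ = 8.118 m/s
(c) ΔV_total = 21.65 m/s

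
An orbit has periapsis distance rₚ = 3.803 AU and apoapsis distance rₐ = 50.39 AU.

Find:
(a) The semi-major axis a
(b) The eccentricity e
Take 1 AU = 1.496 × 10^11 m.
rₚ = 3.803 AU = 5.68929 × 10^11 m
rₐ = 50.39 AU = 7.53834 × 10^12 m
(a) a = (rₚ + rₐ)/2 = 4.05364 × 10^12 m ≈ 27.1 AU
(b) e = (rₐ − rₚ)/(rₐ + rₚ) = (6.96942 × 10^12) / (8.10727 × 10^12) = 0.85965

Final answer:
(a) a = 27.1 AU
(b) e = 0.8596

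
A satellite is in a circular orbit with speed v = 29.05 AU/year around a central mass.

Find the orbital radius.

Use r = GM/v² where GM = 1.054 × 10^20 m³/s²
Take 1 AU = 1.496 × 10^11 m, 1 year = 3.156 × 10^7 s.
v = 29.05 AU/year = 137702 m/s
GM = 1.054 × 10^20 m³/s²
v² = 1.89619 × 10^10 m²/s²
r = GM/v² = (1.054 × 10^20) / (1.89619 × 10^10) = 5.55852 × 10^9 m ≈ 0.03716 AU

Final answer: 0.03716 AU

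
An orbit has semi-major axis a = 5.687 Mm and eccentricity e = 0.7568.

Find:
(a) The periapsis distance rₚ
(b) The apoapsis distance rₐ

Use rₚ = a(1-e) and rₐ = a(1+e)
a = 5.687 Mm = 5.687 × 10^6 m
e = 0.7568:  1 − e = 0.2432,  1 + e = 1.7568
(a) rₚ = a(1 − e) = 5.687 × 10^6 m × 0.2432 = 1.38308 × 10^6 m ≈ 1.383 Mm
(b) rₐ = a(1 + e) = 5.687 × 10^6 m × 1.7568 = 9.99092 × 10^6 m ≈ 9.991 Mm

Final answer:
(a) rₚ = 1.383 Mm
(b) rₐ = 9.991 Mm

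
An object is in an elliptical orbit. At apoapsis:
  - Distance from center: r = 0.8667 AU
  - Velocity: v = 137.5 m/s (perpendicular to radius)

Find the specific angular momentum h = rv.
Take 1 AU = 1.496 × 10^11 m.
r = 0.8667 AU = 1.29658 × 10^11 m
v = 137.5 m/s
h = rv = 1.29658 × 10^11 × 137.5 = 1.7828 × 10^13 m²/s ≈ 1.783 × 10^13 m²/s

Final answer: h = 1.783 × 10^13 m²/s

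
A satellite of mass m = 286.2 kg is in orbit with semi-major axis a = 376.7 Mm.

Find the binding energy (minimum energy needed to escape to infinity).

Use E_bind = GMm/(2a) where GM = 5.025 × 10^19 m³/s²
a = 376.7 Mm = 3.767 × 10^8 m
GM = 5.025 × 10^19 m³/s²
m = 286.2 kg
GMm = 5.025 × 10^19 × 286.2 = 1.43815 × 10^22 m³·kg/s²
2a = 7.534 × 10^8 m
E_bind = GMm/(2a) = 1.90889 × 10^13 J ≈ 19.09 TJ

Final answer: 19.09 TJ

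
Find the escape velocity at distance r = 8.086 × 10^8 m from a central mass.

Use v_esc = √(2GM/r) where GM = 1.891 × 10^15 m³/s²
r = 8.086 × 10^8 m
GM = 1.891 × 10^15 m³/s²
2GM/r = 2 × (1.891 × 10^15) / (8.086 × 10^8) = 4.67722 × 10^6 m²/s²
v_esc = √(2GM/r) = 2162.69 m/s ≈ 2.163 km/s

Final answer: 2.163 km/s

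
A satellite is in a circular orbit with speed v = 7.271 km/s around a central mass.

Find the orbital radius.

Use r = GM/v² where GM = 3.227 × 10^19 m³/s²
v = 7.271 km/s = 7271 m/s
GM = 3.227 × 10^19 m³/s²
v² = 5.28674 × 10^7 m²/s²
r = GM/v² = (3.227 × 10^19) / (5.28674 × 10^7) = 6.10395 × 10^11 m ≈ 610.4 Gm

Final answer: 610.4 Gm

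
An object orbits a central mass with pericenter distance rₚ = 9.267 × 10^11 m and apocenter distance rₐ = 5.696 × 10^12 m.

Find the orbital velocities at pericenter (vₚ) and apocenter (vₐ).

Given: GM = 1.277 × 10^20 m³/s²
rₚ = 9.267 × 10^11 m
rₐ = 5.696 × 10^12 m
GM = 1.277 × 10^20 m³/s²
a = (rₚ + rₐ)/2 = 3.31135 × 10^12 m
Vis-viva: v² = GM (2/r − 1/a)
vₚ² = 1.277 × 10^20 × (2.1582 × 10^-12 − 3.01992 × 10^-13) = 2.37037 × 10^8 m²/s²
vₚ = 15396 m/s ≈ 15.4 km/s
vₐ² = 1.277 × 10^20 × (3.51124 × 10^-13 − 3.01992 × 10^-13) = 6.27415 × 10^6 m²/s²
vₐ = 2504.83 m/s ≈ 2.505 km/s

Final answer: vₚ = 15.4 km/s, vₐ = 2.505 km/s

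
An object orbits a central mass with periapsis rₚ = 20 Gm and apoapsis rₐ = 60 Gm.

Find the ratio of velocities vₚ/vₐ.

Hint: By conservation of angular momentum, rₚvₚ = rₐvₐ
rₚ = 20 Gm = 2 × 10^10 m
rₐ = 60 Gm = 6 × 10^10 m
rₚvₚ = rₐvₐ  ⇒  vₚ/vₐ = rₐ/rₚ
vₚ/vₐ = (6 × 10^10) / (2 × 10^10) = 3

Final answer: vₚ/vₐ = 3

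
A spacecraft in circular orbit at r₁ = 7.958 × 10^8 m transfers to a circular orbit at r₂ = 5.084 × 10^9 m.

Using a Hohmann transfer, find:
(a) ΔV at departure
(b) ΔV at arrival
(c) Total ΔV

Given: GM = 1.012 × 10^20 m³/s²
r₁ = 7.958 × 10^8 m
r₂ = 5.084 × 10^9 m
GM = 1.012 × 10^20 m³/s²
Transfer ellipse: a_t = (r₁ + r₂)/2 = 2.9399 × 10^9 m
Circular speed at r₁: v₁ = √(GM/r₁) = 356606 m/s
Transfer speed at r₁ (periapsis): v₁ₜ = √(GM(2/r₁ − 1/a_t)) = 468948 m/s
(a) ΔV₁ = v₁ₜ − v₁ = 112342 m/s ≈ 112.3 km/s
Circular speed at r₂: v₂ = √(GM/r₂) = 141087 m/s
Transfer speed at r₂ (apoapsis): v₂ₜ = √(GM(2/r₂ − 1/a_t)) = 73404.6 m/s
(b) ΔV₂ = v₂ − v₂ₜ = 67682.6 m/s ≈ 67.68 km/s
(c) ΔV_total = ΔV₁ + ΔV₂ = 180025 m/s ≈ 180 km/s

Final answer:
(a) ΔV₁ = 112.3 km/s
(b) ΔV₂ = 67.68 km/s
(c) ΔV_total = 180 km/s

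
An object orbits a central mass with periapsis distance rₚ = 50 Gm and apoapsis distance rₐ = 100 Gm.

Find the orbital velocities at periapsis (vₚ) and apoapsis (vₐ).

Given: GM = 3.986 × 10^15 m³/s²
rₚ = 50 Gm = 5 × 10^10 m
rₐ = 100 Gm = 1 × 10^11 m
GM = 3.986 × 10^15 m³/s²
a = (rₚ + rₐ)/2 = 7.5 × 10^10 m
Vis-viva: v² = GM (2/r − 1/a)
vₚ² = 3.986 × 10^15 × (4 × 10^-11 − 1.33333 × 10^-11) = 106293 m²/s²
vₚ = 326.027 m/s ≈ 326 m/s
vₐ² = 3.986 × 10^15 × (2 × 10^-11 − 1.33333 × 10^-11) = 26573.3 m²/s²
vₐ = 163.013 m/s ≈ 163 m/s

Final answer: vₚ = 326 m/s, vₐ = 163 m/s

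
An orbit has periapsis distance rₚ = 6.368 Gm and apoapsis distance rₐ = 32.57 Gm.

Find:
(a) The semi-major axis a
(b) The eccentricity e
rₚ = 6.368 Gm = 6.368 × 10^9 m
rₐ = 32.57 Gm = 3.257 × 10^10 m
(a) a = (rₚ + rₐ)/2 = 1.9469 × 10^10 m ≈ 19.47 Gm
(b) e = (rₐ − rₚ)/(rₐ + rₚ) = (2.6202 × 10^10) / (3.8938 × 10^10) = 0.672916

Final answer:
(a) a = 19.47 Gm
(b) e = 0.6729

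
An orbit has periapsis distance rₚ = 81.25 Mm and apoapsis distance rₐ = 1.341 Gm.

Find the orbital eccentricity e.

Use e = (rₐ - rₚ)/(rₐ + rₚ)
rₚ = 81.25 Mm = 8.125 × 10^7 m
rₐ = 1.341 Gm = 1.341 × 10^9 m
rₐ − rₚ = 1.25975 × 10^9 m
rₐ + rₚ = 1.42225 × 10^9 m
e = (rₐ − rₚ)/(rₐ + rₚ) = 0.885744

Final answer: e = 0.8857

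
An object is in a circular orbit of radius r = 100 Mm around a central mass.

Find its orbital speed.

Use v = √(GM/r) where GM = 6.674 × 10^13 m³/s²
r = 100 Mm = 1 × 10^8 m
GM = 6.674 × 10^13 m³/s²
GM/r = (6.674 × 10^13) / (1 × 10^8) = 667400 m²/s²
v = √(GM/r) = 816.946 m/s ≈ 816.9 m/s

Final answer: 816.9 m/s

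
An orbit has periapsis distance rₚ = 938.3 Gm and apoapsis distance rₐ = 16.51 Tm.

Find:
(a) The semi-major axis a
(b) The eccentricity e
rₚ = 938.3 Gm = 9.383 × 10^11 m
rₐ = 16.51 Tm = 1.651 × 10^13 m
(a) a = (rₚ + rₐ)/2 = 8.72415 × 10^12 m ≈ 8.724 Tm
(b) e = (rₐ − rₚ)/(rₐ + rₚ) = (1.55717 × 10^13) / (1.74483 × 10^13) = 0.892448

Final answer:
(a) a = 8.724 Tm
(b) e = 0.8924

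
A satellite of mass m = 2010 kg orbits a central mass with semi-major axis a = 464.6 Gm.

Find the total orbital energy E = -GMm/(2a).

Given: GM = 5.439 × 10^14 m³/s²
a = 464.6 Gm = 4.646 × 10^11 m
GM = 5.439 × 10^14 m³/s²
2a = 9.292 × 10^11 m
GMm = 5.439 × 10^14 × 2010 = 1.09324 × 10^18 m³·kg/s²
E = −GMm/(2a) = -1.17654 × 10^6 J ≈ -1.177 MJ

Final answer: -1.177 MJ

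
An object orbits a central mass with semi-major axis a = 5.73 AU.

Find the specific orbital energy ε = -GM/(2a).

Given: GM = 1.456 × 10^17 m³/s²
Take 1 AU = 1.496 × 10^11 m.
a = 5.73 AU = 8.57208 × 10^11 m
GM = 1.456 × 10^17 m³/s²
2a = 1.71442 × 10^12 m
ε = −GM/(2a) = -84926.9 J/kg ≈ -84.93 kJ/kg

Final answer: -84.93 kJ/kg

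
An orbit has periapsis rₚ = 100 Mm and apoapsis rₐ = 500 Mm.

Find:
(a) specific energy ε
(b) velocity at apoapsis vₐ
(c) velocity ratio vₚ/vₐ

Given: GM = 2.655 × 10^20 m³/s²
rₚ = 100 Mm = 1 × 10^8 m
rₐ = 500 Mm = 5 × 10^8 m
GM = 2.655 × 10^20 m³/s²
a = (rₚ + rₐ)/2 = 3 × 10^8 m
e = (rₐ − rₚ)/(rₐ + rₚ) = (4 × 10^8) / (6 × 10^8) = 0.666667
(a) 2a = 6 × 10^8 m;  ε = −GM/(2a) = -4.425 × 10^11 J/kg ≈ -442.5 GJ/kg
(b) vₐ² = GM (2/rₐ − 1/a) = 2.655 × 10^20 × (4 × 10^-9 − 3.33333 × 10^-9) = 1.77 × 10^11 m²/s²;  vₐ = 420714 m/s ≈ 420.7 km/s
(c) vₚ/vₐ = rₐ/rₚ (angular momentum) = (5 × 10^8) / (1 × 10^8) = 5 ≈ 5

Final answer:
(a) specific energy ε = -442.5 GJ/kg
(b) velocity at apoapsis vₐ = 420.7 km/s
(c) velocity ratio vₚ/vₐ = 5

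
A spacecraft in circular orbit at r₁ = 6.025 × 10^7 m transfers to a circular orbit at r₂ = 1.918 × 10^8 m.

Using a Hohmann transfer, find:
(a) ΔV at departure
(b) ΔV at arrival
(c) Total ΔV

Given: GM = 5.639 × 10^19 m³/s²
r₁ = 6.025 × 10^7 m
r₂ = 1.918 × 10^8 m
GM = 5.639 × 10^19 m³/s²
Transfer ellipse: a_t = (r₁ + r₂)/2 = 1.26025 × 10^8 m
Circular speed at r₁: v₁ = √(GM/r₁) = 967437 m/s
Transfer speed at r₁ (periapsis): v₁ₜ = √(GM(2/r₁ − 1/a_t)) = 1.19349 × 10^6 m/s
(a) ΔV₁ = v₁ₜ − v₁ = 226053 m/s ≈ 226.1 km/s
Circular speed at r₂: v₂ = √(GM/r₂) = 542222 m/s
Transfer speed at r₂ (apoapsis): v₂ₜ = √(GM(2/r₂ − 1/a_t)) = 374910 m/s
(b) ΔV₂ = v₂ − v₂ₜ = 167312 m/s ≈ 167.3 km/s
(c) ΔV_total = ΔV₁ + ΔV₂ = 393364 m/s ≈ 393.4 km/s

Final answer:
(a) ΔV₁ = 226.1 km/s
(b) ΔV₂ = 167.3 km/s
(c) ΔV_total = 393.4 km/s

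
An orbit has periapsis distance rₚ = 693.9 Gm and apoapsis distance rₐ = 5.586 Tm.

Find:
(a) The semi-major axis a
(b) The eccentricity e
rₚ = 693.9 Gm = 6.939 × 10^11 m
rₐ = 5.586 Tm = 5.586 × 10^12 m
(a) a = (rₚ + rₐ)/2 = 3.13995 × 10^12 m ≈ 3.14 Tm
(b) e = (rₐ − rₚ)/(rₐ + rₚ) = (4.8921 × 10^12) / (6.2799 × 10^12) = 0.779009

Final answer:
(a) a = 3.14 Tm
(b) e = 0.779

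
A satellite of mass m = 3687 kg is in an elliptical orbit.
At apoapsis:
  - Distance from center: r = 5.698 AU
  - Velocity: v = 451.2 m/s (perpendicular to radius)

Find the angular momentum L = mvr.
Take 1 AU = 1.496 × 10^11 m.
r = 5.698 AU = 8.52421 × 10^11 m
v = 451.2 m/s
vr = 451.2 × 8.52421 × 10^11 = 3.84612 × 10^14 m²/s
L = m × vr = 3687 × 3.84612 × 10^14 = 1.41807 × 10^18 kg·m²/s ≈ 1.418 × 10^18 kg·m²/s

Final answer: L = 1.418 × 10^18 kg·m²/s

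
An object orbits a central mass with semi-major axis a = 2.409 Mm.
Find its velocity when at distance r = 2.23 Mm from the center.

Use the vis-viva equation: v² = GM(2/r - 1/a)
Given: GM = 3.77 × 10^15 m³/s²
a = 2.409 Mm = 2.409 × 10^6 m
r = 2.23 Mm = 2.23 × 10^6 m
GM = 3.77 × 10^15 m³/s²
2/r − 1/a = 8.96861 × 10^-7 − 4.1511 × 10^-7 = 4.81751 × 10^-7 m⁻¹
v² = GM (2/r − 1/a) = 1.8162 × 10^9 m²/s²
v = 42616.9 m/s ≈ 42.62 km/s

Final answer: 42.62 km/s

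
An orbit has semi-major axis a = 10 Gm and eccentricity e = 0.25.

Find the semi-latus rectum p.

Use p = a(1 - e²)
a = 10 Gm = 1 × 10^10 m
e = 0.25,  e² = 0.0625,  1 − e² = 0.9375
p = a(1 − e²) = 1 × 10^10 m × 0.9375 = 9.375 × 10^9 m ≈ 9.375 Gm

Final answer: p = 9.375 Gm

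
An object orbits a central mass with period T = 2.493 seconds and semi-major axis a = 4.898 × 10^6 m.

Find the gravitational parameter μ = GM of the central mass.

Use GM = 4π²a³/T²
T = 2.493 seconds
a = 4.898 × 10^6 m
a³ = 1.17505 × 10^20 m³
T² = 6.21505 s²
GM = 4π² × (1.17505 × 10^20) / 6.21505 = 7.464 × 10^20 m³/s²
GM ≈ 7.464 × 10^20 m³/s²

Final answer: GM = 7.464 × 10^20 m³/s²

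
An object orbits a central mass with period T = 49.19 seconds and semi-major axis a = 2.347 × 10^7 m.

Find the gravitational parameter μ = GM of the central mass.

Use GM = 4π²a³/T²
T = 49.19 seconds
a = 2.347 × 10^7 m
a³ = 1.29282 × 10^22 m³
T² = 2419.66 s²
GM = 4π² × (1.29282 × 10^22) / 2419.66 = 2.10933 × 10^20 m³/s²
GM ≈ 2.109 × 10^20 m³/s²

Final answer: GM = 2.109 × 10^20 m³/s²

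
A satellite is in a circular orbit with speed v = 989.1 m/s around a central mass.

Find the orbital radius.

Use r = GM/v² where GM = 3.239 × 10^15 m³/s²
v = 989.1 m/s
GM = 3.239 × 10^15 m³/s²
v² = 978319 m²/s²
r = GM/v² = (3.239 × 10^15) / 978319 = 3.31078 × 10^9 m ≈ 3.311 × 10^9 m

Final answer: 3.311 × 10^9 m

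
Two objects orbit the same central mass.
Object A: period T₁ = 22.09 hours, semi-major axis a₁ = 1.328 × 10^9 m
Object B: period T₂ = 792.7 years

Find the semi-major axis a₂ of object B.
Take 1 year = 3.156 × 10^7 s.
T₁ = 22.09 hours = 79524 s
T₂ = 792.7 years = 2.50176 × 10^10 s
a₁ = 1.328 × 10^9 m
Kepler's third law: (T₂/T₁)² = (a₂/a₁)³  ⇒  a₂ = a₁ (T₂/T₁)^(2/3)
T₂/T₁ = 314592
(T₂/T₁)^(2/3) = 4625.57
a₂ = 1.328 × 10^9 m × 4625.57 = 6.14275 × 10^12 m ≈ 6.143 × 10^12 m

Final answer: a₂ = 6.143 × 10^12 m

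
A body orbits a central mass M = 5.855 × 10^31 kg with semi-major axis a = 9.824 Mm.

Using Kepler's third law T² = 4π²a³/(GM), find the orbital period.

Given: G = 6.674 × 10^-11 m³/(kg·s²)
M = 5.855 × 10^31 kg
GM = G × M = 6.674 × 10^-11 × 5.855 × 10^31 = 3.90763 × 10^21 m³/s²
a = 9.824 Mm = 9.824 × 10^6 m
a³ = 9.48124 × 10^20 m³
T = 2π √(a³/GM) = 2π √((9.48124 × 10^20) / (3.90763 × 10^21)) = 2π × 0.492579 s
T = 3.09497 s ≈ 3.095 seconds

Final answer: 3.095 seconds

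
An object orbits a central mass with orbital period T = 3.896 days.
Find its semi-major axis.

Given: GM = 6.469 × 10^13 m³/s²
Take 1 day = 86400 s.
T = 3.896 days = 336614 s
GM = 6.469 × 10^13 m³/s²
Kepler's third law: a³ = GM T² / (4π²)
T² = 1.13309 × 10^11 s²
a³ = (6.469 × 10^13) × (1.13309 × 10^11) / (4π²) = 1.8567 × 10^23 m³
a = (a³)^(1/3) = 5.70489 × 10^7 m ≈ 57.05 Mm

Final answer: 57.05 Mm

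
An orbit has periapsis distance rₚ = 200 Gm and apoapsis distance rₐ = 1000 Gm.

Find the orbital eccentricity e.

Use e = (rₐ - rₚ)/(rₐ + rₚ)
rₚ = 200 Gm = 2 × 10^11 m
rₐ = 1000 Gm = 1 × 10^12 m
rₐ − rₚ = 8 × 10^11 m
rₐ + rₚ = 1.2 × 10^12 m
e = (rₐ − rₚ)/(rₐ + rₚ) = 0.666667

Final answer: e = 0.6667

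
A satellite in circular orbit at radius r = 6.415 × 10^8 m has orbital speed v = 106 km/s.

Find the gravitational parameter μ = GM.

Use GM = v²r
r = 6.415 × 10^8 m
v = 106 km/s = 106000 m/s
v² = 1.1236 × 10^10 m²/s²
GM = v²r = 1.1236 × 10^10 × 6.415 × 10^8 = 7.20789 × 10^18 m³/s²
GM ≈ 7.208 × 10^18 m³/s²

Final answer: GM = 7.208 × 10^18 m³/s²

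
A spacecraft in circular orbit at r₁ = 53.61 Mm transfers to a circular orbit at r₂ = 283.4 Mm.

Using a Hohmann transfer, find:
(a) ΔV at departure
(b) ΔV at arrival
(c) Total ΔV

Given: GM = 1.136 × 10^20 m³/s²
r₁ = 53.61 Mm = 5.361 × 10^7 m
r₂ = 283.4 Mm = 2.834 × 10^8 m
GM = 1.136 × 10^20 m³/s²
Transfer ellipse: a_t = (r₁ + r₂)/2 = 1.68505 × 10^8 m
Circular speed at r₁: v₁ = √(GM/r₁) = 1.45568 × 10^6 m/s
Transfer speed at r₁ (periapsis): v₁ₜ = √(GM(2/r₁ − 1/a_t)) = 1.88782 × 10^6 m/s
(a) ΔV₁ = v₁ₜ − v₁ = 432135 m/s ≈ 432.1 km/s
Circular speed at r₂: v₂ = √(GM/r₂) = 633125 m/s
Transfer speed at r₂ (apoapsis): v₂ₜ = √(GM(2/r₂ − 1/a_t)) = 357113 m/s
(b) ΔV₂ = v₂ − v₂ₜ = 276012 m/s ≈ 276 km/s
(c) ΔV_total = ΔV₁ + ΔV₂ = 708147 m/s ≈ 708.1 km/s

Final answer:
(a) ΔV₁ = 432.1 km/s
(b) ΔV₂ = 276 km/s
(c) ΔV_total = 708.1 km/s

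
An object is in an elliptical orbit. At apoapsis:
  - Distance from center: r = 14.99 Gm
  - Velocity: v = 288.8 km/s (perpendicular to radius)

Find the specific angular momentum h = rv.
r = 14.99 Gm = 1.499 × 10^10 m
v = 288.8 km/s = 288800 m/s
h = rv = 1.499 × 10^10 × 288800 = 4.32911 × 10^15 m²/s ≈ 4.329 × 10^15 m²/s

Final answer: h = 4.329 × 10^15 m²/s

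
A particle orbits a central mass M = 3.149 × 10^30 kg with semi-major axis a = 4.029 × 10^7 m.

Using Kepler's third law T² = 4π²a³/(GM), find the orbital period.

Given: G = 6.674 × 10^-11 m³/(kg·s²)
M = 3.149 × 10^30 kg
GM = G × M = 6.674 × 10^-11 × 3.149 × 10^30 = 2.10164 × 10^20 m³/s²
a = 4.029 × 10^7 m
a³ = 6.54021 × 10^22 m³
T = 2π √(a³/GM) = 2π √((6.54021 × 10^22) / (2.10164 × 10^20)) = 2π × 17.6407 s
T = 110.84 s ≈ 1.847 minutes

Final answer: 1.847 minutes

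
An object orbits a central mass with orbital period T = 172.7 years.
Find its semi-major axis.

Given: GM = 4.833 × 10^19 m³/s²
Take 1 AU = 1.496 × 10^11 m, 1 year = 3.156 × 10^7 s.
T = 172.7 years = 5.45041 × 10^9 s
GM = 4.833 × 10^19 m³/s²
Kepler's third law: a³ = GM T² / (4π²)
T² = 2.9707 × 10^19 s²
a³ = (4.833 × 10^19) × (2.9707 × 10^19) / (4π²) = 3.63677 × 10^37 m³
a = (a³)^(1/3) = 3.31313 × 10^12 m ≈ 22.15 AU

Final answer: 22.15 AU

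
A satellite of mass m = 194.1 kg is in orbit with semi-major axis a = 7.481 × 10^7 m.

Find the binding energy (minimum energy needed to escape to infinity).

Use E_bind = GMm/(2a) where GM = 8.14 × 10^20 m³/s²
a = 7.481 × 10^7 m
GM = 8.14 × 10^20 m³/s²
m = 194.1 kg
GMm = 8.14 × 10^20 × 194.1 = 1.57997 × 10^23 m³·kg/s²
2a = 1.4962 × 10^8 m
E_bind = GMm/(2a) = 1.05599 × 10^15 J ≈ 1.056 PJ

Final answer: 1.056 PJ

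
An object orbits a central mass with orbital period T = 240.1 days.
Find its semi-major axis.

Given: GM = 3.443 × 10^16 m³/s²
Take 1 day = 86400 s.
T = 240.1 days = 2.07446 × 10^7 s
GM = 3.443 × 10^16 m³/s²
Kepler's third law: a³ = GM T² / (4π²)
T² = 4.3034 × 10^14 s²
a³ = (3.443 × 10^16) × (4.3034 × 10^14) / (4π²) = 3.75309 × 10^29 m³
a = (a³)^(1/3) = 7.21323 × 10^9 m ≈ 7.213 Gm

Final answer: 7.213 Gm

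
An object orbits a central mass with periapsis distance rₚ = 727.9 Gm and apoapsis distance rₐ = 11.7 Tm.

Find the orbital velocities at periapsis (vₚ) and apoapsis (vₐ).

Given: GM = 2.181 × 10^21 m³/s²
rₚ = 727.9 Gm = 7.279 × 10^11 m
rₐ = 11.7 Tm = 1.17 × 10^13 m
GM = 2.181 × 10^21 m³/s²
a = (rₚ + rₐ)/2 = 6.21395 × 10^12 m
Vis-viva: v² = GM (2/r − 1/a)
vₚ² = 2.181 × 10^21 × (2.74763 × 10^-12 − 1.60928 × 10^-13) = 5.6416 × 10^9 m²/s²
vₚ = 75110.6 m/s ≈ 75.11 km/s
vₐ² = 2.181 × 10^21 × (1.7094 × 10^-13 − 1.60928 × 10^-13) = 2.1836 × 10^7 m²/s²
vₐ = 4672.9 m/s ≈ 4.673 km/s

Final answer: vₚ = 75.11 km/s, vₐ = 4.673 km/s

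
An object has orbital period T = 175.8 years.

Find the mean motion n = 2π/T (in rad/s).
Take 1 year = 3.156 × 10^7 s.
T = 175.8 years = 5.54825 × 10^9 s
n = 2π / (5.54825 × 10^9 s) = 1.13246 × 10^-9 rad/s ≈ 1.132 × 10^-9 rad/s

Final answer: n = 1.132 × 10^-9 rad/s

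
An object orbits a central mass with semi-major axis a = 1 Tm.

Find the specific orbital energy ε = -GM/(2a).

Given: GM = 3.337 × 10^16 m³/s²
a = 1 Tm = 1 × 10^12 m
GM = 3.337 × 10^16 m³/s²
2a = 2 × 10^12 m
ε = −GM/(2a) = -16685 J/kg ≈ -16.68 kJ/kg

Final answer: -16.68 kJ/kg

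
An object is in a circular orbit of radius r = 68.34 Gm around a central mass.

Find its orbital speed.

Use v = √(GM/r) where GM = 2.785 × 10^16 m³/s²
r = 68.34 Gm = 6.834 × 10^10 m
GM = 2.785 × 10^16 m³/s²
GM/r = (2.785 × 10^16) / (6.834 × 10^10) = 407521 m²/s²
v = √(GM/r) = 638.374 m/s ≈ 638.4 m/s

Final answer: 638.4 m/s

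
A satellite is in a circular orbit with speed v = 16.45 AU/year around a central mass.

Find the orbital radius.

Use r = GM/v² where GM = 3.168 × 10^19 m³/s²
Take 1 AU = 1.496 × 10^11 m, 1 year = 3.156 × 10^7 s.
v = 16.45 AU/year = 77975.9 m/s
GM = 3.168 × 10^19 m³/s²
v² = 6.08024 × 10^9 m²/s²
r = GM/v² = (3.168 × 10^19) / (6.08024 × 10^9) = 5.21032 × 10^9 m ≈ 0.03483 AU

Final answer: 0.03483 AU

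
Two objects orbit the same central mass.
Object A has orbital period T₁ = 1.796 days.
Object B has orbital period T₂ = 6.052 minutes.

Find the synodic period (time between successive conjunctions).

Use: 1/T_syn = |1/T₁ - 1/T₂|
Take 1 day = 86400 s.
T₁ = 1.796 days = 155174 s
T₂ = 6.052 minutes = 363.12 s
1/T₁ = 6.44436 × 10^-6 s⁻¹
1/T₂ = 0.00275391 s⁻¹
|1/T₁ − 1/T₂| = 0.00274747 s⁻¹
T_syn = 1 / |1/T₁ − 1/T₂| = 363.972 s ≈ 6.066 minutes

Final answer: T_syn = 6.066 minutes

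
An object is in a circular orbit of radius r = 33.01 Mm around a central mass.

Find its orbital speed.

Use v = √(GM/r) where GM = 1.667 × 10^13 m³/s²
r = 33.01 Mm = 3.301 × 10^7 m
GM = 1.667 × 10^13 m³/s²
GM/r = (1.667 × 10^13) / (3.301 × 10^7) = 504998 m²/s²
v = √(GM/r) = 710.632 m/s ≈ 710.6 m/s

Final answer: 710.6 m/s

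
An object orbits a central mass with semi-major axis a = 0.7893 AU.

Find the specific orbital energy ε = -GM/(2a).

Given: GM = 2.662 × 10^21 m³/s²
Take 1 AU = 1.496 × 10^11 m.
a = 0.7893 AU = 1.18079 × 10^11 m
GM = 2.662 × 10^21 m³/s²
2a = 2.36159 × 10^11 m
ε = −GM/(2a) = -1.12721 × 10^10 J/kg ≈ -11.27 GJ/kg

Final answer: -11.27 GJ/kg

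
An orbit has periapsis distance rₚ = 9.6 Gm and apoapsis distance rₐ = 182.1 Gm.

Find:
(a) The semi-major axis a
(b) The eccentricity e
rₚ = 9.6 Gm = 9.6 × 10^9 m
rₐ = 182.1 Gm = 1.821 × 10^11 m
(a) a = (rₚ + rₐ)/2 = 9.585 × 10^10 m ≈ 95.85 Gm
(b) e = (rₐ − rₚ)/(rₐ + rₚ) = (1.725 × 10^11) / (1.917 × 10^11) = 0.899844

Final answer:
(a) a = 95.85 Gm
(b) e = 0.8998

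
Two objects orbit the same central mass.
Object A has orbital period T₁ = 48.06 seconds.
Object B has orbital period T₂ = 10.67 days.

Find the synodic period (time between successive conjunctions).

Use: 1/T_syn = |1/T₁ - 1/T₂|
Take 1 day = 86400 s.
T₁ = 48.06 seconds
T₂ = 10.67 days = 921888 s
1/T₁ = 0.0208073 s⁻¹
1/T₂ = 1.08473 × 10^-6 s⁻¹
|1/T₁ − 1/T₂| = 0.0208062 s⁻¹
T_syn = 1 / |1/T₁ − 1/T₂| = 48.0625 s ≈ 48.06 seconds

Final answer: T_syn = 48.06 seconds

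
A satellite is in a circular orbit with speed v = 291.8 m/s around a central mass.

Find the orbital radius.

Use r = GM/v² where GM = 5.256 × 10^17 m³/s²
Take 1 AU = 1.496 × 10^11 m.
v = 291.8 m/s
GM = 5.256 × 10^17 m³/s²
v² = 85147.2 m²/s²
r = GM/v² = (5.256 × 10^17) / 85147.2 = 6.17284 × 10^12 m ≈ 41.26 AU

Final answer: 41.26 AU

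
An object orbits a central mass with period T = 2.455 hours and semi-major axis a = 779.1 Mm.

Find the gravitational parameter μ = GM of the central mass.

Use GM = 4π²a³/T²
T = 2.455 hours = 8838 s
a = 779.1 Mm = 7.791 × 10^8 m
a³ = 4.72911 × 10^26 m³
T² = 7.81102 × 10^7 s²
GM = 4π² × (4.72911 × 10^26) / (7.81102 × 10^7) = 2.39018 × 10^20 m³/s²
GM ≈ 2.39 × 10^20 m³/s²

Final answer: GM = 2.39 × 10^20 m³/s²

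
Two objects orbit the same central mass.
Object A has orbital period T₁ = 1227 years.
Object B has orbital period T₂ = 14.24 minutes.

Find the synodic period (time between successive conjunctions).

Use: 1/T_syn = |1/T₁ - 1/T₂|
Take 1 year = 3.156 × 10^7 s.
T₁ = 1227 years = 3.87241 × 10^10 s
T₂ = 14.24 minutes = 854.4 s
1/T₁ = 2.58237 × 10^-11 s⁻¹
1/T₂ = 0.00117041 s⁻¹
|1/T₁ − 1/T₂| = 0.00117041 s⁻¹
T_syn = 1 / |1/T₁ − 1/T₂| = 854.4 s ≈ 14.24 minutes

Final answer: T_syn = 14.24 minutes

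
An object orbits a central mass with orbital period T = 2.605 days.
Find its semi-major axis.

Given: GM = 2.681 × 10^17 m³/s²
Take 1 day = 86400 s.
T = 2.605 days = 225072 s
GM = 2.681 × 10^17 m³/s²
Kepler's third law: a³ = GM T² / (4π²)
T² = 5.06574 × 10^10 s²
a³ = (2.681 × 10^17) × (5.06574 × 10^10) / (4π²) = 3.44017 × 10^26 m³
a = (a³)^(1/3) = 7.00691 × 10^8 m ≈ 700.7 Mm

Final answer: 700.7 Mm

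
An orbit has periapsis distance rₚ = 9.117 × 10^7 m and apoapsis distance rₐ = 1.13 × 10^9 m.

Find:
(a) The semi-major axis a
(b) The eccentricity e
rₚ = 9.117 × 10^7 m
rₐ = 1.13 × 10^9 m
(a) a = (rₚ + rₐ)/2 = 6.10585 × 10^8 m ≈ 6.106 × 10^8 m
(b) e = (rₐ − rₚ)/(rₐ + rₚ) = (1.03883 × 10^9) / (1.22117 × 10^9) = 0.850684

Final answer:
(a) a = 6.106 × 10^8 m
(b) e = 0.8507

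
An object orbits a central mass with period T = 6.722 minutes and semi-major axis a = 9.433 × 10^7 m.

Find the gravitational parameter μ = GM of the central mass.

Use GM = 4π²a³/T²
T = 6.722 minutes = 403.32 s
a = 9.433 × 10^7 m
a³ = 8.39362 × 10^23 m³
T² = 162667 s²
GM = 4π² × (8.39362 × 10^23) / 162667 = 2.03709 × 10^20 m³/s²
GM ≈ 2.037 × 10^20 m³/s²

Final answer: GM = 2.037 × 10^20 m³/s²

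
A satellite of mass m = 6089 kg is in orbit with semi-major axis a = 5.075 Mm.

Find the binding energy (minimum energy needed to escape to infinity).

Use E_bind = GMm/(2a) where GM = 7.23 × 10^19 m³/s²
a = 5.075 Mm = 5.075 × 10^6 m
GM = 7.23 × 10^19 m³/s²
m = 6089 kg
GMm = 7.23 × 10^19 × 6089 = 4.40235 × 10^23 m³·kg/s²
2a = 1.015 × 10^7 m
E_bind = GMm/(2a) = 4.33729 × 10^16 J ≈ 43.37 PJ

Final answer: 43.37 PJ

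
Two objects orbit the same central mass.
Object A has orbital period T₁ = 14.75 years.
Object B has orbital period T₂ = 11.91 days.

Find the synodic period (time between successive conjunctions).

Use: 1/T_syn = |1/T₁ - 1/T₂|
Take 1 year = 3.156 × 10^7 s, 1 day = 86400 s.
T₁ = 14.75 years = 4.6551 × 10^8 s
T₂ = 11.91 days = 1.02902 × 10^6 s
1/T₁ = 2.14818 × 10^-9 s⁻¹
1/T₂ = 9.71795 × 10^-7 s⁻¹
|1/T₁ − 1/T₂| = 9.69646 × 10^-7 s⁻¹
T_syn = 1 / |1/T₁ − 1/T₂| = 1.0313 × 10^6 s ≈ 11.94 days

Final answer: T_syn = 11.94 days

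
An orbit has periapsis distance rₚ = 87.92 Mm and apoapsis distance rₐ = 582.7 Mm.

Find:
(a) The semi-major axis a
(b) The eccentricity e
rₚ = 87.92 Mm = 8.792 × 10^7 m
rₐ = 582.7 Mm = 5.827 × 10^8 m
(a) a = (rₚ + rₐ)/2 = 3.3531 × 10^8 m ≈ 335.3 Mm
(b) e = (rₐ − rₚ)/(rₐ + rₚ) = (4.9478 × 10^8) / (6.7062 × 10^8) = 0.737795

Final answer:
(a) a = 335.3 Mm
(b) e = 0.7378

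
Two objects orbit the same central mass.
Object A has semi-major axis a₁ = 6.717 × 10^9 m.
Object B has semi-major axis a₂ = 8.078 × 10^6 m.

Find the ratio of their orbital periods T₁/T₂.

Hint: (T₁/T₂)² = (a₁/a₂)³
a₁ = 6.717 × 10^9 m
a₂ = 8.078 × 10^6 m
a₁/a₂ = 831.518
T₁/T₂ = (a₁/a₂)^(3/2) = (831.518)^1.5 = 23977.7

Final answer: T₁/T₂ = 2.398 × 10^4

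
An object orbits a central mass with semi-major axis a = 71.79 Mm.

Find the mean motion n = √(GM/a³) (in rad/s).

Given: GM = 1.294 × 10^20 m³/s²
a = 71.79 Mm = 7.179 × 10^7 m
GM = 1.294 × 10^20 m³/s²
a³ = 3.69992 × 10^23 m³
GM/a³ = (1.294 × 10^20) / (3.69992 × 10^23) = 0.000349738 s⁻²
n = √(GM/a³) = 0.0187013 rad/s ≈ 0.0187 rad/s

Final answer: n = 0.0187 rad/s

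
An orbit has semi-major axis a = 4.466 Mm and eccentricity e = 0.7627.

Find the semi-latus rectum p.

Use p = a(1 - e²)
a = 4.466 Mm = 4.466 × 10^6 m
e = 0.7627,  e² = 0.581711,  1 − e² = 0.418289
p = a(1 − e²) = 4.466 × 10^6 m × 0.418289 = 1.86808 × 10^6 m ≈ 1.868 Mm

Final answer: p = 1.868 Mm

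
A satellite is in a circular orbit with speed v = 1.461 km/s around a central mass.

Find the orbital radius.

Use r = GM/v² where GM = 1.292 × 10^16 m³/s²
v = 1.461 km/s = 1461 m/s
GM = 1.292 × 10^16 m³/s²
v² = 2.13452 × 10^6 m²/s²
r = GM/v² = (1.292 × 10^16) / (2.13452 × 10^6) = 6.05288 × 10^9 m ≈ 6.053 × 10^9 m

Final answer: 6.053 × 10^9 m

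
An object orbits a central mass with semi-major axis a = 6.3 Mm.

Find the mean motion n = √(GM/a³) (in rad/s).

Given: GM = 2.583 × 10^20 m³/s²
a = 6.3 Mm = 6.3 × 10^6 m
GM = 2.583 × 10^20 m³/s²
a³ = 2.50047 × 10^20 m³
GM/a³ = (2.583 × 10^20) / (2.50047 × 10^20) = 1.03301 s⁻²
n = √(GM/a³) = 1.01637 rad/s ≈ 1.016 rad/s

Final answer: n = 1.016 rad/s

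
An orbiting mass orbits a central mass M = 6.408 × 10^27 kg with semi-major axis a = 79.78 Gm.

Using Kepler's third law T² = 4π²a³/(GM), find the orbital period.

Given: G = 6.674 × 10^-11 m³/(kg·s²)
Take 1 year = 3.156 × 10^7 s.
M = 6.408 × 10^27 kg
GM = G × M = 6.674 × 10^-11 × 6.408 × 10^27 = 4.2767 × 10^17 m³/s²
a = 79.78 Gm = 7.978 × 10^10 m
a³ = 5.07788 × 10^32 m³
T = 2π √(a³/GM) = 2π √((5.07788 × 10^32) / (4.2767 × 10^17)) = 2π × 3.44577 × 10^7 s
T = 2.16504 × 10^8 s ≈ 6.86 years

Final answer: 6.86 years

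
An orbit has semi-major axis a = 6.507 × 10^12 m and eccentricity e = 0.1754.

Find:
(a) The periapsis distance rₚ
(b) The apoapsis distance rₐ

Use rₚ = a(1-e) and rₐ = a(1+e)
a = 6.507 × 10^12 m
e = 0.1754:  1 − e = 0.8246,  1 + e = 1.1754
(a) rₚ = a(1 − e) = 6.507 × 10^12 m × 0.8246 = 5.36567 × 10^12 m ≈ 5.366 × 10^12 m
(b) rₐ = a(1 + e) = 6.507 × 10^12 m × 1.1754 = 7.64833 × 10^12 m ≈ 7.648 × 10^12 m

Final answer:
(a) rₚ = 5.366 × 10^12 m
(b) rₐ = 7.648 × 10^12 m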